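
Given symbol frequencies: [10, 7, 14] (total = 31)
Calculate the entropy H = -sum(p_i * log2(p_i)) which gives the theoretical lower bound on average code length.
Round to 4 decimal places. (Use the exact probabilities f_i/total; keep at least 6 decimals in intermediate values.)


Per-symbol terms -p_i * log2(p_i) with p_i = f_i/31:
  p = 10/31 = 0.322581: log2(p) = -1.632268, -p*log2(p) = 0.526538
  p = 7/31 = 0.225806: log2(p) = -2.146841, -p*log2(p) = 0.484771
  p = 14/31 = 0.451613: log2(p) = -1.146841, -p*log2(p) = 0.517928
H = 0.526538 + 0.484771 + 0.517928 = 1.529237

H = 1.5292 bits/symbol


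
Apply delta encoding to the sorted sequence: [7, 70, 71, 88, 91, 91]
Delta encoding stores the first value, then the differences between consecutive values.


First value: 7
Deltas:
  70 - 7 = 63
  71 - 70 = 1
  88 - 71 = 17
  91 - 88 = 3
  91 - 91 = 0


Delta encoded: [7, 63, 1, 17, 3, 0]


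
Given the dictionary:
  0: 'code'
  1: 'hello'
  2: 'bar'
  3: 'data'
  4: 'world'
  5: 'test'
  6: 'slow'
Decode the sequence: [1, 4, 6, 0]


Look up each index in the dictionary:
  1 -> 'hello'
  4 -> 'world'
  6 -> 'slow'
  0 -> 'code'

Decoded: "hello world slow code"


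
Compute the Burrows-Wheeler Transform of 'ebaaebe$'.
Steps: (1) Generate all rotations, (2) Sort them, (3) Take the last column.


Rotations (sorted):
  0: $ebaaebe -> last char: e
  1: aaebe$eb -> last char: b
  2: aebe$eba -> last char: a
  3: baaebe$e -> last char: e
  4: be$ebaae -> last char: e
  5: e$ebaaeb -> last char: b
  6: ebaaebe$ -> last char: $
  7: ebe$ebaa -> last char: a


BWT = ebaeeb$a


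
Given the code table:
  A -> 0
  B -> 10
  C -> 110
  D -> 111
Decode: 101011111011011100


Decoding:
10 -> B
10 -> B
111 -> D
110 -> C
110 -> C
111 -> D
0 -> A
0 -> A


Result: BBDCCDAA


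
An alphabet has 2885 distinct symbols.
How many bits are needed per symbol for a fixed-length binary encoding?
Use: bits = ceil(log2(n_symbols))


log2(2885) = 11.4944
Bracket: 2^11 = 2048 < 2885 <= 2^12 = 4096
So ceil(log2(2885)) = 12

bits = ceil(log2(2885)) = ceil(11.4944) = 12 bits


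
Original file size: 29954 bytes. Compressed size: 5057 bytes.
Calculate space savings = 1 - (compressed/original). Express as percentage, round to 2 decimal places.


ratio = compressed/original = 5057/29954 = 0.168826
savings = 1 - ratio = 1 - 0.168826 = 0.831174
as a percentage: 0.831174 * 100 = 83.12%

Space savings = 1 - 5057/29954 = 83.12%


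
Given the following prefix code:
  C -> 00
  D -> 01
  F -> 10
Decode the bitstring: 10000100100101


Decoding step by step:
Bits 10 -> F
Bits 00 -> C
Bits 01 -> D
Bits 00 -> C
Bits 10 -> F
Bits 01 -> D
Bits 01 -> D


Decoded message: FCDCFDD


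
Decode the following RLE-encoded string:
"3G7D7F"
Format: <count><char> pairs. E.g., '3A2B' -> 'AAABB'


Expanding each <count><char> pair:
  3G -> 'GGG'
  7D -> 'DDDDDDD'
  7F -> 'FFFFFFF'

Decoded = GGGDDDDDDDFFFFFFF


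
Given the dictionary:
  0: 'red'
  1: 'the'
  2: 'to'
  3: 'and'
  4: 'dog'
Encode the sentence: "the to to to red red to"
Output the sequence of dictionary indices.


Look up each word in the dictionary:
  'the' -> 1
  'to' -> 2
  'to' -> 2
  'to' -> 2
  'red' -> 0
  'red' -> 0
  'to' -> 2

Encoded: [1, 2, 2, 2, 0, 0, 2]


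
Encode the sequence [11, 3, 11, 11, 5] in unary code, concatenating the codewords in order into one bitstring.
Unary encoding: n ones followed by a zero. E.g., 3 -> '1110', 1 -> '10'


Encode each number as n ones followed by a terminating 0:
  11 -> 111111111110 (12 bits)
  3 -> 1110 (4 bits)
  11 -> 111111111110 (12 bits)
  11 -> 111111111110 (12 bits)
  5 -> 111110 (6 bits)
Total length = 12 + 4 + 12 + 12 + 6 = 46 bits.

Unary([11, 3, 11, 11, 5]) = 1111111111101110111111111110111111111110111110 (46 bits)


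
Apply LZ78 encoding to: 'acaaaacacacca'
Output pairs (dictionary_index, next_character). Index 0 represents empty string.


LZ78 encoding steps:
Dictionary: {0: ''}
Step 1: w='' (idx 0), next='a' -> output (0, 'a'), add 'a' as idx 1
Step 2: w='' (idx 0), next='c' -> output (0, 'c'), add 'c' as idx 2
Step 3: w='a' (idx 1), next='a' -> output (1, 'a'), add 'aa' as idx 3
Step 4: w='aa' (idx 3), next='c' -> output (3, 'c'), add 'aac' as idx 4
Step 5: w='a' (idx 1), next='c' -> output (1, 'c'), add 'ac' as idx 5
Step 6: w='ac' (idx 5), next='c' -> output (5, 'c'), add 'acc' as idx 6
Step 7: w='a' (idx 1), end of input -> output (1, '')


Encoded: [(0, 'a'), (0, 'c'), (1, 'a'), (3, 'c'), (1, 'c'), (5, 'c'), (1, '')]


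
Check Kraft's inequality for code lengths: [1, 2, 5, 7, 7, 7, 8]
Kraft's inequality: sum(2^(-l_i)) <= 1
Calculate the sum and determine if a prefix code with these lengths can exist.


Sum = 2^(-1) + 2^(-2) + 2^(-5) + 2^(-7) + 2^(-7) + 2^(-7) + 2^(-8)
    = 0.5 + 0.25 + 0.03125 + 0.0078125 + 0.0078125 + 0.0078125 + 0.00390625
    = 207/256 = 0.80859375
Since 0.80859375 <= 1, Kraft's inequality IS satisfied.
A prefix code with these lengths CAN exist.

Kraft sum = 0.80859375. Satisfied.


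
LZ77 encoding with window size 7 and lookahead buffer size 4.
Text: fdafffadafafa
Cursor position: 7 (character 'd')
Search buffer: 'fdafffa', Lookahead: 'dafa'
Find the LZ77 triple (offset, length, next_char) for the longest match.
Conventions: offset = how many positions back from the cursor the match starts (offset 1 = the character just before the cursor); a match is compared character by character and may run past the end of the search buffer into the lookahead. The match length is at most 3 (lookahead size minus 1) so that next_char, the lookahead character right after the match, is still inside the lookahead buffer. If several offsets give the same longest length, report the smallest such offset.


Try each offset into the search buffer:
  offset=1 (pos 6, char 'a'): match length 0
  offset=2 (pos 5, char 'f'): match length 0
  offset=3 (pos 4, char 'f'): match length 0
  offset=4 (pos 3, char 'f'): match length 0
  offset=5 (pos 2, char 'a'): match length 0
  offset=6 (pos 1, char 'd'): match length 3
  offset=7 (pos 0, char 'f'): match length 0
Longest match has length 3 at offset 6.
next_char = character at position 7 + 3 = 10 -> 'a'

Best match: offset=6, length=3 (matching 'daf' starting at position 1)
LZ77 triple: (6, 3, 'a')


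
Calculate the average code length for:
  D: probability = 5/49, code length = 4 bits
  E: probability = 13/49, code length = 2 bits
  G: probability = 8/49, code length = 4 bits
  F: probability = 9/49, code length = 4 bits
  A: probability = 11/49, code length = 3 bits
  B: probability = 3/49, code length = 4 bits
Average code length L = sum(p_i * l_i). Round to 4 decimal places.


Weighted contributions p_i * l_i:
  D: (5/49) * 4 = 20/49
  E: (13/49) * 2 = 26/49
  G: (8/49) * 4 = 32/49
  F: (9/49) * 4 = 36/49
  A: (11/49) * 3 = 33/49
  B: (3/49) * 4 = 12/49
Sum = (20 + 26 + 32 + 36 + 33 + 12)/49 = 159/49

L = 159/49 = 3.2449 bits/symbol


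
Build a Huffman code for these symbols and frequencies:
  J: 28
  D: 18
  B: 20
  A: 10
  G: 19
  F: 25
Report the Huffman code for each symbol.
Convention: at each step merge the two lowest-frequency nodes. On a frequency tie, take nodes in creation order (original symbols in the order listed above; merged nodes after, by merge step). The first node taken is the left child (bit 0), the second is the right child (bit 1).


Huffman tree construction:
Step 1: Merge A(10) + D(18) = 28
Step 2: Merge G(19) + B(20) = 39
Step 3: Merge F(25) + J(28) = 53
Step 4: Merge (A+D)(28) + (G+B)(39) = 67
Step 5: Merge (F+J)(53) + ((A+D)+(G+B))(67) = 120
Read each symbol's code off the tree from the root (left child = 0, right child = 1).

Codes:
  J: 01 (length 2)
  D: 101 (length 3)
  B: 111 (length 3)
  A: 100 (length 3)
  G: 110 (length 3)
  F: 00 (length 2)
Average code length: 307/120 = 2.5583 bits/symbol


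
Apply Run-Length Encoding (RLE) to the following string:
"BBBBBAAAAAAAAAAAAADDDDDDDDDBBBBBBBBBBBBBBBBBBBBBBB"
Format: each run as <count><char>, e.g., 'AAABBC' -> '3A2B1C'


Scanning runs left to right:
  i=0: run of 'B' x 5 -> '5B'
  i=5: run of 'A' x 13 -> '13A'
  i=18: run of 'D' x 9 -> '9D'
  i=27: run of 'B' x 23 -> '23B'

RLE = 5B13A9D23B


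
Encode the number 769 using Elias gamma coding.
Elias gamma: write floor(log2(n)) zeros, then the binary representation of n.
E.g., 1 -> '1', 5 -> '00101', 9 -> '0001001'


num_bits = floor(log2(769)) + 1 = 10
leading_zeros = num_bits - 1 = 9
binary(769) = 1100000001

Elias gamma(769) = '000000000' + '1100000001' = 0000000001100000001 (19 bits)


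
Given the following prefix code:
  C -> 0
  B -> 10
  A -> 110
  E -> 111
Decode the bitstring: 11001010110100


Decoding step by step:
Bits 110 -> A
Bits 0 -> C
Bits 10 -> B
Bits 10 -> B
Bits 110 -> A
Bits 10 -> B
Bits 0 -> C


Decoded message: ACBBABC


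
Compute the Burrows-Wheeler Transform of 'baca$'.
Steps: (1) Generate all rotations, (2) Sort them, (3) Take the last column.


Rotations (sorted):
  0: $baca -> last char: a
  1: a$bac -> last char: c
  2: aca$b -> last char: b
  3: baca$ -> last char: $
  4: ca$ba -> last char: a


BWT = acb$a


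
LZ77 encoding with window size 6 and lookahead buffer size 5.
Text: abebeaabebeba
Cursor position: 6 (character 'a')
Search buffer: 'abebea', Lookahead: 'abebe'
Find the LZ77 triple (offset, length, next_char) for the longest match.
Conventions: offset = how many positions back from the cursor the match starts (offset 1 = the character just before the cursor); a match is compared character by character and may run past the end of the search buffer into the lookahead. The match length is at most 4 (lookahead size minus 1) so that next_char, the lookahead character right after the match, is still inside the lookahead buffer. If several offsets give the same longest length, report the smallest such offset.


Try each offset into the search buffer:
  offset=1 (pos 5, char 'a'): match length 1
  offset=2 (pos 4, char 'e'): match length 0
  offset=3 (pos 3, char 'b'): match length 0
  offset=4 (pos 2, char 'e'): match length 0
  offset=5 (pos 1, char 'b'): match length 0
  offset=6 (pos 0, char 'a'): match length 4
Longest match has length 4 at offset 6.
next_char = character at position 6 + 4 = 10 -> 'e'

Best match: offset=6, length=4 (matching 'abeb' starting at position 0)
LZ77 triple: (6, 4, 'e')


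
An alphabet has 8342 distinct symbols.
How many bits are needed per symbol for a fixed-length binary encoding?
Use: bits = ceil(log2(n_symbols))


log2(8342) = 13.0262
Bracket: 2^13 = 8192 < 8342 <= 2^14 = 16384
So ceil(log2(8342)) = 14

bits = ceil(log2(8342)) = ceil(13.0262) = 14 bits


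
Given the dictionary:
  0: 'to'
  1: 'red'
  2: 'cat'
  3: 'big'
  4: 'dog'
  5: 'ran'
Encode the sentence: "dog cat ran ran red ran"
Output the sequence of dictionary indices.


Look up each word in the dictionary:
  'dog' -> 4
  'cat' -> 2
  'ran' -> 5
  'ran' -> 5
  'red' -> 1
  'ran' -> 5

Encoded: [4, 2, 5, 5, 1, 5]


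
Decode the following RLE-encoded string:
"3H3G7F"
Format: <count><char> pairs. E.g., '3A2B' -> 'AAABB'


Expanding each <count><char> pair:
  3H -> 'HHH'
  3G -> 'GGG'
  7F -> 'FFFFFFF'

Decoded = HHHGGGFFFFFFF


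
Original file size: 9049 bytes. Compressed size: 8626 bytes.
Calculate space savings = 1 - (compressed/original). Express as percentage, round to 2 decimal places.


ratio = compressed/original = 8626/9049 = 0.953255
savings = 1 - ratio = 1 - 0.953255 = 0.046745
as a percentage: 0.046745 * 100 = 4.67%

Space savings = 1 - 8626/9049 = 4.67%


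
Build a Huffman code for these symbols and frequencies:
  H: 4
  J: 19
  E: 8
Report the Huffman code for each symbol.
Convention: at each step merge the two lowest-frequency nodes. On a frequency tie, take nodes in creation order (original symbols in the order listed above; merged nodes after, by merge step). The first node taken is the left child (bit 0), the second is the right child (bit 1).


Huffman tree construction:
Step 1: Merge H(4) + E(8) = 12
Step 2: Merge (H+E)(12) + J(19) = 31
Read each symbol's code off the tree from the root (left child = 0, right child = 1).

Codes:
  H: 00 (length 2)
  J: 1 (length 1)
  E: 01 (length 2)
Average code length: 43/31 = 1.3871 bits/symbol


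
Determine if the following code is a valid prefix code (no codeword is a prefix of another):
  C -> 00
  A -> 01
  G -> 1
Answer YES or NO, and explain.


Checking each pair (does one codeword prefix another?):
  C='00' vs A='01': no prefix
  C='00' vs G='1': no prefix
  A='01' vs C='00': no prefix
  A='01' vs G='1': no prefix
  G='1' vs C='00': no prefix
  G='1' vs A='01': no prefix
No violation found over all pairs.

YES -- this is a valid prefix code. No codeword is a prefix of any other codeword.


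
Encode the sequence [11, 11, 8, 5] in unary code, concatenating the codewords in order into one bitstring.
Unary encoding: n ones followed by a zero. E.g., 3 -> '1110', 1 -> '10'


Encode each number as n ones followed by a terminating 0:
  11 -> 111111111110 (12 bits)
  11 -> 111111111110 (12 bits)
  8 -> 111111110 (9 bits)
  5 -> 111110 (6 bits)
Total length = 12 + 12 + 9 + 6 = 39 bits.

Unary([11, 11, 8, 5]) = 111111111110111111111110111111110111110 (39 bits)


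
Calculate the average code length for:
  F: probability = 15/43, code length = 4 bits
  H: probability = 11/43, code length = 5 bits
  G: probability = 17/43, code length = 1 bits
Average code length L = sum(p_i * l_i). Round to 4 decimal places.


Weighted contributions p_i * l_i:
  F: (15/43) * 4 = 60/43
  H: (11/43) * 5 = 55/43
  G: (17/43) * 1 = 17/43
Sum = (60 + 55 + 17)/43 = 132/43

L = 132/43 = 3.0698 bits/symbol


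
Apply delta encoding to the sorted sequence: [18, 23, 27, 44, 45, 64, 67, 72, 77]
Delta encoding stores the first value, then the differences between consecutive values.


First value: 18
Deltas:
  23 - 18 = 5
  27 - 23 = 4
  44 - 27 = 17
  45 - 44 = 1
  64 - 45 = 19
  67 - 64 = 3
  72 - 67 = 5
  77 - 72 = 5


Delta encoded: [18, 5, 4, 17, 1, 19, 3, 5, 5]


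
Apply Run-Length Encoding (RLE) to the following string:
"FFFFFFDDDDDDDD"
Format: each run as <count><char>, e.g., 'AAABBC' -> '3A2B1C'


Scanning runs left to right:
  i=0: run of 'F' x 6 -> '6F'
  i=6: run of 'D' x 8 -> '8D'

RLE = 6F8D


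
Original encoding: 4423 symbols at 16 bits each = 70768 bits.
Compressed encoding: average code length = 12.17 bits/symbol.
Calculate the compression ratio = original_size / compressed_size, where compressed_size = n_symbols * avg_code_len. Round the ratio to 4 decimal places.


original_size = n_symbols * orig_bits = 4423 * 16 = 70768 bits
compressed_size = n_symbols * avg_code_len = 4423 * 12.17 = 53827.91 bits
ratio = original_size / compressed_size = 70768 / 53827.91 = 1.3147

Compression ratio = 1.3147


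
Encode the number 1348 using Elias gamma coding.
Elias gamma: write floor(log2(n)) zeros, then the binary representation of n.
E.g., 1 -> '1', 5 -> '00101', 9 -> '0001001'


num_bits = floor(log2(1348)) + 1 = 11
leading_zeros = num_bits - 1 = 10
binary(1348) = 10101000100

Elias gamma(1348) = '0000000000' + '10101000100' = 000000000010101000100 (21 bits)


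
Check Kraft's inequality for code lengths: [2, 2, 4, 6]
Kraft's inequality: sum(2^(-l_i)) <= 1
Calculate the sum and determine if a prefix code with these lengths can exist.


Sum = 2^(-2) + 2^(-2) + 2^(-4) + 2^(-6)
    = 0.25 + 0.25 + 0.0625 + 0.015625
    = 37/64 = 0.578125
Since 0.578125 <= 1, Kraft's inequality IS satisfied.
A prefix code with these lengths CAN exist.

Kraft sum = 0.578125. Satisfied.


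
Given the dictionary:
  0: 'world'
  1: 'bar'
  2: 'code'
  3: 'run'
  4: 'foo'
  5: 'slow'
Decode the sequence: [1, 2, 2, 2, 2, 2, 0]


Look up each index in the dictionary:
  1 -> 'bar'
  2 -> 'code'
  2 -> 'code'
  2 -> 'code'
  2 -> 'code'
  2 -> 'code'
  0 -> 'world'

Decoded: "bar code code code code code world"


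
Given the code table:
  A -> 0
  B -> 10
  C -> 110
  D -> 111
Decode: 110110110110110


Decoding:
110 -> C
110 -> C
110 -> C
110 -> C
110 -> C


Result: CCCCC


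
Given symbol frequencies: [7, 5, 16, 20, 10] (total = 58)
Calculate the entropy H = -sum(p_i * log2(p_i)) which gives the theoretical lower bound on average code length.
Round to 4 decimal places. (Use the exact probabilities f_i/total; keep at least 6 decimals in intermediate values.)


Per-symbol terms -p_i * log2(p_i) with p_i = f_i/58:
  p = 7/58 = 0.120690: log2(p) = -3.050626, -p*log2(p) = 0.368179
  p = 5/58 = 0.086207: log2(p) = -3.536053, -p*log2(p) = 0.304832
  p = 16/58 = 0.275862: log2(p) = -1.857981, -p*log2(p) = 0.512546
  p = 20/58 = 0.344828: log2(p) = -1.536053, -p*log2(p) = 0.529673
  p = 10/58 = 0.172414: log2(p) = -2.536053, -p*log2(p) = 0.437251
H = 0.368179 + 0.304832 + 0.512546 + 0.529673 + 0.437251 = 2.152481

H = 2.1525 bits/symbol


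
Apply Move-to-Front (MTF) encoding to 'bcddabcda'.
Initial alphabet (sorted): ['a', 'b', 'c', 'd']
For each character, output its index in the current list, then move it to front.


MTF encoding:
'b': index 1 in ['a', 'b', 'c', 'd'] -> ['b', 'a', 'c', 'd']
'c': index 2 in ['b', 'a', 'c', 'd'] -> ['c', 'b', 'a', 'd']
'd': index 3 in ['c', 'b', 'a', 'd'] -> ['d', 'c', 'b', 'a']
'd': index 0 in ['d', 'c', 'b', 'a'] -> ['d', 'c', 'b', 'a']
'a': index 3 in ['d', 'c', 'b', 'a'] -> ['a', 'd', 'c', 'b']
'b': index 3 in ['a', 'd', 'c', 'b'] -> ['b', 'a', 'd', 'c']
'c': index 3 in ['b', 'a', 'd', 'c'] -> ['c', 'b', 'a', 'd']
'd': index 3 in ['c', 'b', 'a', 'd'] -> ['d', 'c', 'b', 'a']
'a': index 3 in ['d', 'c', 'b', 'a'] -> ['a', 'd', 'c', 'b']


Output: [1, 2, 3, 0, 3, 3, 3, 3, 3]


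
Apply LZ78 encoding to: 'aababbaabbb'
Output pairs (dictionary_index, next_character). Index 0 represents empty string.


LZ78 encoding steps:
Dictionary: {0: ''}
Step 1: w='' (idx 0), next='a' -> output (0, 'a'), add 'a' as idx 1
Step 2: w='a' (idx 1), next='b' -> output (1, 'b'), add 'ab' as idx 2
Step 3: w='ab' (idx 2), next='b' -> output (2, 'b'), add 'abb' as idx 3
Step 4: w='a' (idx 1), next='a' -> output (1, 'a'), add 'aa' as idx 4
Step 5: w='' (idx 0), next='b' -> output (0, 'b'), add 'b' as idx 5
Step 6: w='b' (idx 5), next='b' -> output (5, 'b'), add 'bb' as idx 6


Encoded: [(0, 'a'), (1, 'b'), (2, 'b'), (1, 'a'), (0, 'b'), (5, 'b')]


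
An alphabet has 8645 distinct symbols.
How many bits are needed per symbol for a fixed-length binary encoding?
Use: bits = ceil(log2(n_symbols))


log2(8645) = 13.0777
Bracket: 2^13 = 8192 < 8645 <= 2^14 = 16384
So ceil(log2(8645)) = 14

bits = ceil(log2(8645)) = ceil(13.0777) = 14 bits


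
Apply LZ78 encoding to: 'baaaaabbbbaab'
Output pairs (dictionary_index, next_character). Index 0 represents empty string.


LZ78 encoding steps:
Dictionary: {0: ''}
Step 1: w='' (idx 0), next='b' -> output (0, 'b'), add 'b' as idx 1
Step 2: w='' (idx 0), next='a' -> output (0, 'a'), add 'a' as idx 2
Step 3: w='a' (idx 2), next='a' -> output (2, 'a'), add 'aa' as idx 3
Step 4: w='aa' (idx 3), next='b' -> output (3, 'b'), add 'aab' as idx 4
Step 5: w='b' (idx 1), next='b' -> output (1, 'b'), add 'bb' as idx 5
Step 6: w='b' (idx 1), next='a' -> output (1, 'a'), add 'ba' as idx 6
Step 7: w='a' (idx 2), next='b' -> output (2, 'b'), add 'ab' as idx 7


Encoded: [(0, 'b'), (0, 'a'), (2, 'a'), (3, 'b'), (1, 'b'), (1, 'a'), (2, 'b')]


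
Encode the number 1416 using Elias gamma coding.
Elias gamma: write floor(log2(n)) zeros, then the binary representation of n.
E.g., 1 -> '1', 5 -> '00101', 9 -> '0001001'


num_bits = floor(log2(1416)) + 1 = 11
leading_zeros = num_bits - 1 = 10
binary(1416) = 10110001000

Elias gamma(1416) = '0000000000' + '10110001000' = 000000000010110001000 (21 bits)


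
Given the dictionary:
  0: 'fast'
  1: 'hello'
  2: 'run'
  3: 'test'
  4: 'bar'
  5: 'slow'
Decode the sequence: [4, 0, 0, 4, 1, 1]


Look up each index in the dictionary:
  4 -> 'bar'
  0 -> 'fast'
  0 -> 'fast'
  4 -> 'bar'
  1 -> 'hello'
  1 -> 'hello'

Decoded: "bar fast fast bar hello hello"


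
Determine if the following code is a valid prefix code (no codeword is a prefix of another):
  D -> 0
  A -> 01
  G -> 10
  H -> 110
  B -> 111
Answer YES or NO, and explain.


Checking each pair (does one codeword prefix another?):
  D='0' vs A='01': prefix -- VIOLATION

NO -- this is NOT a valid prefix code. D (0) is a prefix of A (01).


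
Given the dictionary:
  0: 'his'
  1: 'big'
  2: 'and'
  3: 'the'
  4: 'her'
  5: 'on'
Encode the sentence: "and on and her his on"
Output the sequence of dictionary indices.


Look up each word in the dictionary:
  'and' -> 2
  'on' -> 5
  'and' -> 2
  'her' -> 4
  'his' -> 0
  'on' -> 5

Encoded: [2, 5, 2, 4, 0, 5]


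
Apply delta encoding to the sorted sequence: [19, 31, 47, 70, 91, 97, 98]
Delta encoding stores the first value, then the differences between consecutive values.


First value: 19
Deltas:
  31 - 19 = 12
  47 - 31 = 16
  70 - 47 = 23
  91 - 70 = 21
  97 - 91 = 6
  98 - 97 = 1


Delta encoded: [19, 12, 16, 23, 21, 6, 1]


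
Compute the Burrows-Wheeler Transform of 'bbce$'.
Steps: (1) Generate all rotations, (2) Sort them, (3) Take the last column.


Rotations (sorted):
  0: $bbce -> last char: e
  1: bbce$ -> last char: $
  2: bce$b -> last char: b
  3: ce$bb -> last char: b
  4: e$bbc -> last char: c


BWT = e$bbc


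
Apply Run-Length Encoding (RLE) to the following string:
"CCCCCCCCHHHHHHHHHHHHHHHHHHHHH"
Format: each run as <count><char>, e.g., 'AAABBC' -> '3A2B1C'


Scanning runs left to right:
  i=0: run of 'C' x 8 -> '8C'
  i=8: run of 'H' x 21 -> '21H'

RLE = 8C21H


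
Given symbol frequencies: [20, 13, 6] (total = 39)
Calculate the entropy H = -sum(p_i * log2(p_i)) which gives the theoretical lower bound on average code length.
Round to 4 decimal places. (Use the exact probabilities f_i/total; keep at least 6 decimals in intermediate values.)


Per-symbol terms -p_i * log2(p_i) with p_i = f_i/39:
  p = 20/39 = 0.512821: log2(p) = -0.963474, -p*log2(p) = 0.494089
  p = 13/39 = 0.333333: log2(p) = -1.584963, -p*log2(p) = 0.528321
  p = 6/39 = 0.153846: log2(p) = -2.700440, -p*log2(p) = 0.415452
H = 0.494089 + 0.528321 + 0.415452 = 1.437862

H = 1.4379 bits/symbol


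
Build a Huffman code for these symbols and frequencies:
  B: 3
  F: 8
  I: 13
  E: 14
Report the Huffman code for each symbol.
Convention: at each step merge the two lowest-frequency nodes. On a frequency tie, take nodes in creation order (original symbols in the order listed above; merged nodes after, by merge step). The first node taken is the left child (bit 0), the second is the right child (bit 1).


Huffman tree construction:
Step 1: Merge B(3) + F(8) = 11
Step 2: Merge (B+F)(11) + I(13) = 24
Step 3: Merge E(14) + ((B+F)+I)(24) = 38
Read each symbol's code off the tree from the root (left child = 0, right child = 1).

Codes:
  B: 100 (length 3)
  F: 101 (length 3)
  I: 11 (length 2)
  E: 0 (length 1)
Average code length: 73/38 = 1.9211 bits/symbol


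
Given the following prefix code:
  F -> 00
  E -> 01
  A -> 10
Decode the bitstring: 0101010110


Decoding step by step:
Bits 01 -> E
Bits 01 -> E
Bits 01 -> E
Bits 01 -> E
Bits 10 -> A


Decoded message: EEEEA


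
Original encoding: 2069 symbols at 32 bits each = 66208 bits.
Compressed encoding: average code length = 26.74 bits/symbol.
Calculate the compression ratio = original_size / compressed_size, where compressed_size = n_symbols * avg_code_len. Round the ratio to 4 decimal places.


original_size = n_symbols * orig_bits = 2069 * 32 = 66208 bits
compressed_size = n_symbols * avg_code_len = 2069 * 26.74 = 55325.06 bits
ratio = original_size / compressed_size = 66208 / 55325.06 = 1.1967

Compression ratio = 1.1967


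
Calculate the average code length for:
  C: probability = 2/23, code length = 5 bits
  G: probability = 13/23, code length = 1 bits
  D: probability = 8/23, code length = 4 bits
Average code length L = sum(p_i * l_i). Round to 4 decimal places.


Weighted contributions p_i * l_i:
  C: (2/23) * 5 = 10/23
  G: (13/23) * 1 = 13/23
  D: (8/23) * 4 = 32/23
Sum = (10 + 13 + 32)/23 = 55/23

L = 55/23 = 2.3913 bits/symbol


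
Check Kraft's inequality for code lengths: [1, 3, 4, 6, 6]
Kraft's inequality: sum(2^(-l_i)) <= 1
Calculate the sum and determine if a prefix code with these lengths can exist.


Sum = 2^(-1) + 2^(-3) + 2^(-4) + 2^(-6) + 2^(-6)
    = 0.5 + 0.125 + 0.0625 + 0.015625 + 0.015625
    = 46/64 = 0.71875
Since 0.71875 <= 1, Kraft's inequality IS satisfied.
A prefix code with these lengths CAN exist.

Kraft sum = 0.71875. Satisfied.


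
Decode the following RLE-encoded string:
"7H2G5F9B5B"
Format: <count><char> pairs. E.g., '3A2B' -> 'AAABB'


Expanding each <count><char> pair:
  7H -> 'HHHHHHH'
  2G -> 'GG'
  5F -> 'FFFFF'
  9B -> 'BBBBBBBBB'
  5B -> 'BBBBB'

Decoded = HHHHHHHGGFFFFFBBBBBBBBBBBBBB


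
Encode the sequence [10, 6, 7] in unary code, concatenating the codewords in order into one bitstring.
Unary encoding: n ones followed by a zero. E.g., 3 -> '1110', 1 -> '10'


Encode each number as n ones followed by a terminating 0:
  10 -> 11111111110 (11 bits)
  6 -> 1111110 (7 bits)
  7 -> 11111110 (8 bits)
Total length = 11 + 7 + 8 = 26 bits.

Unary([10, 6, 7]) = 11111111110111111011111110 (26 bits)


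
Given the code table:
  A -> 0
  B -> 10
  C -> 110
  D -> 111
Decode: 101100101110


Decoding:
10 -> B
110 -> C
0 -> A
10 -> B
111 -> D
0 -> A


Result: BCABDA


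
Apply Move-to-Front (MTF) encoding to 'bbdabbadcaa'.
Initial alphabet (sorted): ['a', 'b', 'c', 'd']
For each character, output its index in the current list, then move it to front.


MTF encoding:
'b': index 1 in ['a', 'b', 'c', 'd'] -> ['b', 'a', 'c', 'd']
'b': index 0 in ['b', 'a', 'c', 'd'] -> ['b', 'a', 'c', 'd']
'd': index 3 in ['b', 'a', 'c', 'd'] -> ['d', 'b', 'a', 'c']
'a': index 2 in ['d', 'b', 'a', 'c'] -> ['a', 'd', 'b', 'c']
'b': index 2 in ['a', 'd', 'b', 'c'] -> ['b', 'a', 'd', 'c']
'b': index 0 in ['b', 'a', 'd', 'c'] -> ['b', 'a', 'd', 'c']
'a': index 1 in ['b', 'a', 'd', 'c'] -> ['a', 'b', 'd', 'c']
'd': index 2 in ['a', 'b', 'd', 'c'] -> ['d', 'a', 'b', 'c']
'c': index 3 in ['d', 'a', 'b', 'c'] -> ['c', 'd', 'a', 'b']
'a': index 2 in ['c', 'd', 'a', 'b'] -> ['a', 'c', 'd', 'b']
'a': index 0 in ['a', 'c', 'd', 'b'] -> ['a', 'c', 'd', 'b']


Output: [1, 0, 3, 2, 2, 0, 1, 2, 3, 2, 0]


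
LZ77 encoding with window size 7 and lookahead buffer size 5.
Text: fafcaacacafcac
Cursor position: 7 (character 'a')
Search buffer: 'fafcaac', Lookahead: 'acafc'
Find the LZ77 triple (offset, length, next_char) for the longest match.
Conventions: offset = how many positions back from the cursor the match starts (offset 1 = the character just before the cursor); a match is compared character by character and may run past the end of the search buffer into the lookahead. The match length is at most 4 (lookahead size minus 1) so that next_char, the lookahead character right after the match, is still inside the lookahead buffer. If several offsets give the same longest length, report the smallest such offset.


Try each offset into the search buffer:
  offset=1 (pos 6, char 'c'): match length 0
  offset=2 (pos 5, char 'a'): match length 3
  offset=3 (pos 4, char 'a'): match length 1
  offset=4 (pos 3, char 'c'): match length 0
  offset=5 (pos 2, char 'f'): match length 0
  offset=6 (pos 1, char 'a'): match length 1
  offset=7 (pos 0, char 'f'): match length 0
Longest match has length 3 at offset 2.
next_char = character at position 7 + 3 = 10 -> 'f'

Best match: offset=2, length=3 (matching 'aca' starting at position 5)
LZ77 triple: (2, 3, 'f')


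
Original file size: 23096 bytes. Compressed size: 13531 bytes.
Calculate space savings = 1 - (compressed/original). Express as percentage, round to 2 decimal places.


ratio = compressed/original = 13531/23096 = 0.585859
savings = 1 - ratio = 1 - 0.585859 = 0.414141
as a percentage: 0.414141 * 100 = 41.41%

Space savings = 1 - 13531/23096 = 41.41%


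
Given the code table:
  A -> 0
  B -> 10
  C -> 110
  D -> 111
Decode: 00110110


Decoding:
0 -> A
0 -> A
110 -> C
110 -> C


Result: AACC


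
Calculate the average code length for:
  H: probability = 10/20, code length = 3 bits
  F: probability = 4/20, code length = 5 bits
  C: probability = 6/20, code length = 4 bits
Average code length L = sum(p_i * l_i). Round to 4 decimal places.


Weighted contributions p_i * l_i:
  H: (10/20) * 3 = 30/20
  F: (4/20) * 5 = 20/20
  C: (6/20) * 4 = 24/20
Sum = (30 + 20 + 24)/20 = 74/20

L = 74/20 = 3.7000 bits/symbol


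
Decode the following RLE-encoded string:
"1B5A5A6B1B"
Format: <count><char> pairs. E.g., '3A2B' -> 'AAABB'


Expanding each <count><char> pair:
  1B -> 'B'
  5A -> 'AAAAA'
  5A -> 'AAAAA'
  6B -> 'BBBBBB'
  1B -> 'B'

Decoded = BAAAAAAAAAABBBBBBB


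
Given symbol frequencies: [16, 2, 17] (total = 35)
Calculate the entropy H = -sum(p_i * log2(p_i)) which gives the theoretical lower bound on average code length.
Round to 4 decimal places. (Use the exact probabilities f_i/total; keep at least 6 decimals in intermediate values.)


Per-symbol terms -p_i * log2(p_i) with p_i = f_i/35:
  p = 16/35 = 0.457143: log2(p) = -1.129283, -p*log2(p) = 0.516244
  p = 2/35 = 0.057143: log2(p) = -4.129283, -p*log2(p) = 0.235959
  p = 17/35 = 0.485714: log2(p) = -1.041820, -p*log2(p) = 0.506027
H = 0.516244 + 0.235959 + 0.506027 = 1.258230

H = 1.2582 bits/symbol


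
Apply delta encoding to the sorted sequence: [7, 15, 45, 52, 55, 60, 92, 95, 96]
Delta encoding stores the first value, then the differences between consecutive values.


First value: 7
Deltas:
  15 - 7 = 8
  45 - 15 = 30
  52 - 45 = 7
  55 - 52 = 3
  60 - 55 = 5
  92 - 60 = 32
  95 - 92 = 3
  96 - 95 = 1


Delta encoded: [7, 8, 30, 7, 3, 5, 32, 3, 1]


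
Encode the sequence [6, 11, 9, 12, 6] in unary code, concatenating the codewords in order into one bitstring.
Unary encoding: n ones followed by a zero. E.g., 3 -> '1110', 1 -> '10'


Encode each number as n ones followed by a terminating 0:
  6 -> 1111110 (7 bits)
  11 -> 111111111110 (12 bits)
  9 -> 1111111110 (10 bits)
  12 -> 1111111111110 (13 bits)
  6 -> 1111110 (7 bits)
Total length = 7 + 12 + 10 + 13 + 7 = 49 bits.

Unary([6, 11, 9, 12, 6]) = 1111110111111111110111111111011111111111101111110 (49 bits)


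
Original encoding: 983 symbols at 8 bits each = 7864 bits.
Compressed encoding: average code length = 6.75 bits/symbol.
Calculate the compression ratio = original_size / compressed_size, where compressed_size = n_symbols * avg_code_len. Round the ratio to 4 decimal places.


original_size = n_symbols * orig_bits = 983 * 8 = 7864 bits
compressed_size = n_symbols * avg_code_len = 983 * 6.75 = 6635.25 bits
ratio = original_size / compressed_size = 7864 / 6635.25 = 1.1852

Compression ratio = 1.1852


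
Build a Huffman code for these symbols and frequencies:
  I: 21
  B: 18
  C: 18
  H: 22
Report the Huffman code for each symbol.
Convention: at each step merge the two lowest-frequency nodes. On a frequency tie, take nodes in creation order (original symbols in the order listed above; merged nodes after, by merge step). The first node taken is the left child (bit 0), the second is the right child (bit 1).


Huffman tree construction:
Step 1: Merge B(18) + C(18) = 36
Step 2: Merge I(21) + H(22) = 43
Step 3: Merge (B+C)(36) + (I+H)(43) = 79
Read each symbol's code off the tree from the root (left child = 0, right child = 1).

Codes:
  I: 10 (length 2)
  B: 00 (length 2)
  C: 01 (length 2)
  H: 11 (length 2)
Average code length: 158/79 = 2.0000 bits/symbol


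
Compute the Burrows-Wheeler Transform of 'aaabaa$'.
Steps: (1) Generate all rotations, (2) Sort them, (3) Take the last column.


Rotations (sorted):
  0: $aaabaa -> last char: a
  1: a$aaaba -> last char: a
  2: aa$aaab -> last char: b
  3: aaabaa$ -> last char: $
  4: aabaa$a -> last char: a
  5: abaa$aa -> last char: a
  6: baa$aaa -> last char: a


BWT = aab$aaa


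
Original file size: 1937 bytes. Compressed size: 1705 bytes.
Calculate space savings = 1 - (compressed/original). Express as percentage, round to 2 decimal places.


ratio = compressed/original = 1705/1937 = 0.880227
savings = 1 - ratio = 1 - 0.880227 = 0.119773
as a percentage: 0.119773 * 100 = 11.98%

Space savings = 1 - 1705/1937 = 11.98%


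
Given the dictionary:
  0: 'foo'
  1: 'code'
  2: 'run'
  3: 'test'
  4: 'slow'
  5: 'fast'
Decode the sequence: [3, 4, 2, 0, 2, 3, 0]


Look up each index in the dictionary:
  3 -> 'test'
  4 -> 'slow'
  2 -> 'run'
  0 -> 'foo'
  2 -> 'run'
  3 -> 'test'
  0 -> 'foo'

Decoded: "test slow run foo run test foo"


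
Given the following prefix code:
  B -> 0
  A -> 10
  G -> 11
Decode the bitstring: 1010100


Decoding step by step:
Bits 10 -> A
Bits 10 -> A
Bits 10 -> A
Bits 0 -> B


Decoded message: AAAB


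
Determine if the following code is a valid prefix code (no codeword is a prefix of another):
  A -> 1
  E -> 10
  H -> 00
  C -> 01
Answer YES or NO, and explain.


Checking each pair (does one codeword prefix another?):
  A='1' vs E='10': prefix -- VIOLATION

NO -- this is NOT a valid prefix code. A (1) is a prefix of E (10).


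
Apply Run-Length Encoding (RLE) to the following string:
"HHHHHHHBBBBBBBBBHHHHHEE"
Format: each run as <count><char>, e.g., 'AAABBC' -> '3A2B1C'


Scanning runs left to right:
  i=0: run of 'H' x 7 -> '7H'
  i=7: run of 'B' x 9 -> '9B'
  i=16: run of 'H' x 5 -> '5H'
  i=21: run of 'E' x 2 -> '2E'

RLE = 7H9B5H2E


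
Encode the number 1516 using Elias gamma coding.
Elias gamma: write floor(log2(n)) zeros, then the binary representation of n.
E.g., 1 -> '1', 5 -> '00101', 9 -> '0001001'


num_bits = floor(log2(1516)) + 1 = 11
leading_zeros = num_bits - 1 = 10
binary(1516) = 10111101100

Elias gamma(1516) = '0000000000' + '10111101100' = 000000000010111101100 (21 bits)


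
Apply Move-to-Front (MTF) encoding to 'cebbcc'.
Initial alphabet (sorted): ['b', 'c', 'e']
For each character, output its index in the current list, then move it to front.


MTF encoding:
'c': index 1 in ['b', 'c', 'e'] -> ['c', 'b', 'e']
'e': index 2 in ['c', 'b', 'e'] -> ['e', 'c', 'b']
'b': index 2 in ['e', 'c', 'b'] -> ['b', 'e', 'c']
'b': index 0 in ['b', 'e', 'c'] -> ['b', 'e', 'c']
'c': index 2 in ['b', 'e', 'c'] -> ['c', 'b', 'e']
'c': index 0 in ['c', 'b', 'e'] -> ['c', 'b', 'e']


Output: [1, 2, 2, 0, 2, 0]


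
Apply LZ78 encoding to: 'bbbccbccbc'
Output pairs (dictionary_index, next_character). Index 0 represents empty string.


LZ78 encoding steps:
Dictionary: {0: ''}
Step 1: w='' (idx 0), next='b' -> output (0, 'b'), add 'b' as idx 1
Step 2: w='b' (idx 1), next='b' -> output (1, 'b'), add 'bb' as idx 2
Step 3: w='' (idx 0), next='c' -> output (0, 'c'), add 'c' as idx 3
Step 4: w='c' (idx 3), next='b' -> output (3, 'b'), add 'cb' as idx 4
Step 5: w='c' (idx 3), next='c' -> output (3, 'c'), add 'cc' as idx 5
Step 6: w='b' (idx 1), next='c' -> output (1, 'c'), add 'bc' as idx 6


Encoded: [(0, 'b'), (1, 'b'), (0, 'c'), (3, 'b'), (3, 'c'), (1, 'c')]


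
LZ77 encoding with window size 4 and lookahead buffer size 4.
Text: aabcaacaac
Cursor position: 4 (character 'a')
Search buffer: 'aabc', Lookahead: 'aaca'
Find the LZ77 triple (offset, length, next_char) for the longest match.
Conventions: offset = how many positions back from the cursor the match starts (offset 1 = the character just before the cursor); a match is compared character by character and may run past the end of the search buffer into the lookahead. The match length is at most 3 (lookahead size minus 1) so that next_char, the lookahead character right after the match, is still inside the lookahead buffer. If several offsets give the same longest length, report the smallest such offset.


Try each offset into the search buffer:
  offset=1 (pos 3, char 'c'): match length 0
  offset=2 (pos 2, char 'b'): match length 0
  offset=3 (pos 1, char 'a'): match length 1
  offset=4 (pos 0, char 'a'): match length 2
Longest match has length 2 at offset 4.
next_char = character at position 4 + 2 = 6 -> 'c'

Best match: offset=4, length=2 (matching 'aa' starting at position 0)
LZ77 triple: (4, 2, 'c')


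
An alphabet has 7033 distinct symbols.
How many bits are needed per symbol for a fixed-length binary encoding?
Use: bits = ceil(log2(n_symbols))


log2(7033) = 12.7799
Bracket: 2^12 = 4096 < 7033 <= 2^13 = 8192
So ceil(log2(7033)) = 13

bits = ceil(log2(7033)) = ceil(12.7799) = 13 bits


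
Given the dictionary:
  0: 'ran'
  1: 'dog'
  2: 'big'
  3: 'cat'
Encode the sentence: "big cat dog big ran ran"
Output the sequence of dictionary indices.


Look up each word in the dictionary:
  'big' -> 2
  'cat' -> 3
  'dog' -> 1
  'big' -> 2
  'ran' -> 0
  'ran' -> 0

Encoded: [2, 3, 1, 2, 0, 0]


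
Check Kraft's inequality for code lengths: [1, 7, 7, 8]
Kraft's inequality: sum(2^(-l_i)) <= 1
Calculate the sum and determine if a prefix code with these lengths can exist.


Sum = 2^(-1) + 2^(-7) + 2^(-7) + 2^(-8)
    = 0.5 + 0.0078125 + 0.0078125 + 0.00390625
    = 133/256 = 0.51953125
Since 0.51953125 <= 1, Kraft's inequality IS satisfied.
A prefix code with these lengths CAN exist.

Kraft sum = 0.51953125. Satisfied.


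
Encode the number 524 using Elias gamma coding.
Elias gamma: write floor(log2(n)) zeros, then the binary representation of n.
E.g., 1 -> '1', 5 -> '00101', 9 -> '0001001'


num_bits = floor(log2(524)) + 1 = 10
leading_zeros = num_bits - 1 = 9
binary(524) = 1000001100

Elias gamma(524) = '000000000' + '1000001100' = 0000000001000001100 (19 bits)


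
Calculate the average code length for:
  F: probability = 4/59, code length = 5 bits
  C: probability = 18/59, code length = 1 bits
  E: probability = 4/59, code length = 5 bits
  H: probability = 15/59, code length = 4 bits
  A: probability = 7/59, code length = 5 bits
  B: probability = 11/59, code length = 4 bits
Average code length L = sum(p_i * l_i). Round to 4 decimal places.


Weighted contributions p_i * l_i:
  F: (4/59) * 5 = 20/59
  C: (18/59) * 1 = 18/59
  E: (4/59) * 5 = 20/59
  H: (15/59) * 4 = 60/59
  A: (7/59) * 5 = 35/59
  B: (11/59) * 4 = 44/59
Sum = (20 + 18 + 20 + 60 + 35 + 44)/59 = 197/59

L = 197/59 = 3.3390 bits/symbol


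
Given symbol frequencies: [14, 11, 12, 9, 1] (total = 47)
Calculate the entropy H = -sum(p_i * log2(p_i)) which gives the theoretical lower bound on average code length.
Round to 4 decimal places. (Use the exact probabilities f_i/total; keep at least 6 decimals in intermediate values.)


Per-symbol terms -p_i * log2(p_i) with p_i = f_i/47:
  p = 14/47 = 0.297872: log2(p) = -1.747234, -p*log2(p) = 0.520453
  p = 11/47 = 0.234043: log2(p) = -2.095157, -p*log2(p) = 0.490356
  p = 12/47 = 0.255319: log2(p) = -1.969626, -p*log2(p) = 0.502883
  p = 9/47 = 0.191489: log2(p) = -2.384664, -p*log2(p) = 0.456638
  p = 1/47 = 0.021277: log2(p) = -5.554589, -p*log2(p) = 0.118183
H = 0.520453 + 0.490356 + 0.502883 + 0.456638 + 0.118183 = 2.088513

H = 2.0885 bits/symbol


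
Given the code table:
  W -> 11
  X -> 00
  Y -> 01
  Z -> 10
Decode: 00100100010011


Decoding:
00 -> X
10 -> Z
01 -> Y
00 -> X
01 -> Y
00 -> X
11 -> W


Result: XZYXYXW


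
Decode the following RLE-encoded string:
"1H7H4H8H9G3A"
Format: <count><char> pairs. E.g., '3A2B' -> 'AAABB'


Expanding each <count><char> pair:
  1H -> 'H'
  7H -> 'HHHHHHH'
  4H -> 'HHHH'
  8H -> 'HHHHHHHH'
  9G -> 'GGGGGGGGG'
  3A -> 'AAA'

Decoded = HHHHHHHHHHHHHHHHHHHHGGGGGGGGGAAA


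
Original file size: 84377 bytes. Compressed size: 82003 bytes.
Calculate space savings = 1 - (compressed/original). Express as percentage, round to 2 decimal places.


ratio = compressed/original = 82003/84377 = 0.971864
savings = 1 - ratio = 1 - 0.971864 = 0.028136
as a percentage: 0.028136 * 100 = 2.81%

Space savings = 1 - 82003/84377 = 2.81%


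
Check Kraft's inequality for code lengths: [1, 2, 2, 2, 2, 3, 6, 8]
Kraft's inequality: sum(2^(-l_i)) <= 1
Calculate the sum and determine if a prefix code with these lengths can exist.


Sum = 2^(-1) + 2^(-2) + 2^(-2) + 2^(-2) + 2^(-2) + 2^(-3) + 2^(-6) + 2^(-8)
    = 0.5 + 0.25 + 0.25 + 0.25 + 0.25 + 0.125 + 0.015625 + 0.00390625
    = 421/256 = 1.64453125
Since 1.64453125 > 1, Kraft's inequality is NOT satisfied.
A prefix code with these lengths CANNOT exist.

Kraft sum = 1.64453125. Not satisfied.
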